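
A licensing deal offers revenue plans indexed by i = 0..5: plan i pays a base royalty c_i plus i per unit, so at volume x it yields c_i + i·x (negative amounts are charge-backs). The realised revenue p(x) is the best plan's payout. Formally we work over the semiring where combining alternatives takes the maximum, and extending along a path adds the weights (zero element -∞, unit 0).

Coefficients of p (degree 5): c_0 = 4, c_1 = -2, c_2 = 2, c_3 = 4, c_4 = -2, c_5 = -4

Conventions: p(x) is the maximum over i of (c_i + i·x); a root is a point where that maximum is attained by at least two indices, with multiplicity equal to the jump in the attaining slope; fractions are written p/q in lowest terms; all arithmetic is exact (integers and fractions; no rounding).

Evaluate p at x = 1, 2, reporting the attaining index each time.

p(1) = max(4+0·1=4, -2+1·1=-1, 2+2·1=4, 4+3·1=7, -2+4·1=2, -4+5·1=1) = 7 (attained by i=3)
p(2) = max(4+0·2=4, -2+1·2=0, 2+2·2=6, 4+3·2=10, -2+4·2=6, -4+5·2=6) = 10 (attained by i=3)
Answer: p(1) = 7; p(2) = 10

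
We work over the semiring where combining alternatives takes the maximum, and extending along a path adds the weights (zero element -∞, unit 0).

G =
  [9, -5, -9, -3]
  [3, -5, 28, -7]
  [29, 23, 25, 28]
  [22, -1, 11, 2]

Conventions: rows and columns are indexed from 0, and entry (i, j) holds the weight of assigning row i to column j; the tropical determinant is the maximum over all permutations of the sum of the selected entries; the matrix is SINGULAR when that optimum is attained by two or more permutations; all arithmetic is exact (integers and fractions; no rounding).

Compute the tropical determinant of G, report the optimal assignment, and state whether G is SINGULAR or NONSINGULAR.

σ = (0, 1, 2, 3): 9 + (-5) + 25 + 2 = 31
σ = (0, 1, 3, 2): 9 + (-5) + 28 + 11 = 43
σ = (0, 2, 1, 3): 9 + 28 + 23 + 2 = 62
σ = (0, 2, 3, 1): 9 + 28 + 28 + (-1) = 64
σ = (0, 3, 1, 2): 9 + (-7) + 23 + 11 = 36
σ = (0, 3, 2, 1): 9 + (-7) + 25 + (-1) = 26
σ = (1, 0, 2, 3): (-5) + 3 + 25 + 2 = 25
σ = (1, 0, 3, 2): (-5) + 3 + 28 + 11 = 37
σ = (1, 2, 0, 3): (-5) + 28 + 29 + 2 = 54
σ = (1, 2, 3, 0): (-5) + 28 + 28 + 22 = 73
σ = (1, 3, 0, 2): (-5) + (-7) + 29 + 11 = 28
σ = (1, 3, 2, 0): (-5) + (-7) + 25 + 22 = 35
σ = (2, 0, 1, 3): (-9) + 3 + 23 + 2 = 19
σ = (2, 0, 3, 1): (-9) + 3 + 28 + (-1) = 21
σ = (2, 1, 0, 3): (-9) + (-5) + 29 + 2 = 17
σ = (2, 1, 3, 0): (-9) + (-5) + 28 + 22 = 36
σ = (2, 3, 0, 1): (-9) + (-7) + 29 + (-1) = 12
σ = (2, 3, 1, 0): (-9) + (-7) + 23 + 22 = 29
σ = (3, 0, 1, 2): (-3) + 3 + 23 + 11 = 34
σ = (3, 0, 2, 1): (-3) + 3 + 25 + (-1) = 24
σ = (3, 1, 0, 2): (-3) + (-5) + 29 + 11 = 32
σ = (3, 1, 2, 0): (-3) + (-5) + 25 + 22 = 39
σ = (3, 2, 0, 1): (-3) + 28 + 29 + (-1) = 53
σ = (3, 2, 1, 0): (-3) + 28 + 23 + 22 = 70
Optimal value attained by: σ = (1, 2, 3, 0).
Answer: det⊕(G) = 73; verdict: NONSINGULAR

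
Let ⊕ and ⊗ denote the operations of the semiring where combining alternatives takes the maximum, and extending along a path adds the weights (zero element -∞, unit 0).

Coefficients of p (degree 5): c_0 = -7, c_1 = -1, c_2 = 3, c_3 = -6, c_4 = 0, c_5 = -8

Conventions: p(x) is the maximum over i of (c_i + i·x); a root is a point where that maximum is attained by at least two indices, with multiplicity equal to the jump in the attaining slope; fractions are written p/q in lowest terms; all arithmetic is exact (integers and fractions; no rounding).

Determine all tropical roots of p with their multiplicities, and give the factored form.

hull edge (i=0, c=-7) to (i=1, c=-1): slope 6, span 1
hull edge (i=1, c=-1) to (i=2, c=3): slope 4, span 1
hull edge (i=2, c=3) to (i=4, c=0): slope -3/2, span 2
hull edge (i=4, c=0) to (i=5, c=-8): slope -8, span 1
Factored form: p(x) = -8 ⊗ (x ⊕ (-6)) ⊗ (x ⊕ (-4)) ⊗ (x ⊕ 3/2) ⊗ (x ⊕ 3/2) ⊗ (x ⊕ 8)
Answer: roots = -6 (mult 1), -4 (mult 1), 3/2 (mult 2), 8 (mult 1)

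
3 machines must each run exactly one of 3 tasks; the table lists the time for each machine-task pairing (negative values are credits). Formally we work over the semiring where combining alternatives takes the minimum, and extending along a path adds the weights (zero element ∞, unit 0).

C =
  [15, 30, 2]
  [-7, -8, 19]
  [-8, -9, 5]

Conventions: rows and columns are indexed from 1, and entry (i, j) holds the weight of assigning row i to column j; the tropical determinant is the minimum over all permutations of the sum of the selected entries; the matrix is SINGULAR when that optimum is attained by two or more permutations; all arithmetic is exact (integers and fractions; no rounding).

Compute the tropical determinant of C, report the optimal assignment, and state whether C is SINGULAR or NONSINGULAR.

σ = (1, 2, 3): 15 + (-8) + 5 = 12
σ = (1, 3, 2): 15 + 19 + (-9) = 25
σ = (2, 1, 3): 30 + (-7) + 5 = 28
σ = (2, 3, 1): 30 + 19 + (-8) = 41
σ = (3, 1, 2): 2 + (-7) + (-9) = -14
σ = (3, 2, 1): 2 + (-8) + (-8) = -14
Optimal value attained by: σ = (3, 1, 2).
Answer: det⊕(C) = -14; verdict: SINGULAR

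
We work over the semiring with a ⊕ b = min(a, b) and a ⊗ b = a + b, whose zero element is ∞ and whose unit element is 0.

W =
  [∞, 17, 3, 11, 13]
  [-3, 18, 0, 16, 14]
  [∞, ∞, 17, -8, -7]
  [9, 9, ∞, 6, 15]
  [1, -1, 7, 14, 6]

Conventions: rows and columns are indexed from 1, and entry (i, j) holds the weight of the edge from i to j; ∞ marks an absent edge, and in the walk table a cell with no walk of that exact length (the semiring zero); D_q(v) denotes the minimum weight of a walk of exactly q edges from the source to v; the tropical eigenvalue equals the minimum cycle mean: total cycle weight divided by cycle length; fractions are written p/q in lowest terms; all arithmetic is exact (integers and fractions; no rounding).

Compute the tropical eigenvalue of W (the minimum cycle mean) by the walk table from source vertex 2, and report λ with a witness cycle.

q=0: [∞, 0, ∞, ∞, ∞]
q=1: [-3, 18, 0, 16, 14]
q=2: [15, 13, 0, -8, -7]
q=3: [-6, -8, 0, -8, -7]
q=4: [-11, -8, -8, -8, -7]
q=5: [-11, -8, -8, -16, -15]
Optimal cycle mean attained by: cycle 2->3->5->2, total 0 + (-7) + (-1), length 3.
Answer: λ = -8/3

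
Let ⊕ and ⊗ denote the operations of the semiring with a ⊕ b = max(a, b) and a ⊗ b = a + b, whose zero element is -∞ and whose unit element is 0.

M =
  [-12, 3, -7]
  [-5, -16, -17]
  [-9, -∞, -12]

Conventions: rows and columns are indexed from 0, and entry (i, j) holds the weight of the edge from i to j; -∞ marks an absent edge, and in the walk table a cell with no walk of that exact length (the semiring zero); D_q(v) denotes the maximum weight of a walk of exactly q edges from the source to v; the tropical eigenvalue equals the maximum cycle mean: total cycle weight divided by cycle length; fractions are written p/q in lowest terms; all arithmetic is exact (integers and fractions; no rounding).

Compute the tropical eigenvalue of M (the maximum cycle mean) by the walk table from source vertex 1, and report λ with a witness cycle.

q=0: [-∞, 0, -∞]
q=1: [-5, -16, -17]
q=2: [-17, -2, -12]
q=3: [-7, -14, -19]
Optimal cycle mean attained by: cycle 0->1->0, total 3 + (-5), length 2.
Answer: λ = -1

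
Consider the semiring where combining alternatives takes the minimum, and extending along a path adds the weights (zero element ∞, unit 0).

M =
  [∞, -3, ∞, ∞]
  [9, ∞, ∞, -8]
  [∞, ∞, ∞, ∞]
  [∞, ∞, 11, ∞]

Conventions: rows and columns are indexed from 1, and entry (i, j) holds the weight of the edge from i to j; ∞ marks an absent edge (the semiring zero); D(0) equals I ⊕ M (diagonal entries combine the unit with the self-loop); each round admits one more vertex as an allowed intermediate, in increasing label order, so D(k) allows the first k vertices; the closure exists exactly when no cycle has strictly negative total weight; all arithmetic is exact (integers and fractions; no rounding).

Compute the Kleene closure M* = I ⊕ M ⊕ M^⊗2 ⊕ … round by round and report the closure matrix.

D(0):
  [0, -3, ∞, ∞]
  [9, 0, ∞, -8]
  [∞, ∞, 0, ∞]
  [∞, ∞, 11, 0]
D(1):
  [0, -3, ∞, ∞]
  [9, 0, ∞, -8]
  [∞, ∞, 0, ∞]
  [∞, ∞, 11, 0]
D(2):
  [0, -3, ∞, -11]
  [9, 0, ∞, -8]
  [∞, ∞, 0, ∞]
  [∞, ∞, 11, 0]
D(3):
  [0, -3, ∞, -11]
  [9, 0, ∞, -8]
  [∞, ∞, 0, ∞]
  [∞, ∞, 11, 0]
D(4):
  [0, -3, 0, -11]
  [9, 0, 3, -8]
  [∞, ∞, 0, ∞]
  [∞, ∞, 11, 0]
Answer: M* = [[0, -3, 0, -11], [9, 0, 3, -8], [∞, ∞, 0, ∞], [∞, ∞, 11, 0]]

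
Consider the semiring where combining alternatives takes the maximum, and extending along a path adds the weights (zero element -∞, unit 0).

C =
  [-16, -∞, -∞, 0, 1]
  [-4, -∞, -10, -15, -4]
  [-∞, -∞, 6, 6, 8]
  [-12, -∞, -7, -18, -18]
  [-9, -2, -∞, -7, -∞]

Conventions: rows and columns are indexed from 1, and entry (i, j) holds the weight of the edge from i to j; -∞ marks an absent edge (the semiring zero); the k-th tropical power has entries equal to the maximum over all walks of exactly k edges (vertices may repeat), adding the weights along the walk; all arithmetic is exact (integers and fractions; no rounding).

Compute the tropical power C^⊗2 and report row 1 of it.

C^⊗2:
  [-8, -1, -7, -6, -15]
  [-13, -6, -4, -4, -2]
  [-1, 6, 12, 12, 14]
  [-27, -20, -1, -1, 1]
  [-6, -∞, -12, -9, -6]
Answer: row 1 of C^⊗2 = [-8, -1, -7, -6, -15]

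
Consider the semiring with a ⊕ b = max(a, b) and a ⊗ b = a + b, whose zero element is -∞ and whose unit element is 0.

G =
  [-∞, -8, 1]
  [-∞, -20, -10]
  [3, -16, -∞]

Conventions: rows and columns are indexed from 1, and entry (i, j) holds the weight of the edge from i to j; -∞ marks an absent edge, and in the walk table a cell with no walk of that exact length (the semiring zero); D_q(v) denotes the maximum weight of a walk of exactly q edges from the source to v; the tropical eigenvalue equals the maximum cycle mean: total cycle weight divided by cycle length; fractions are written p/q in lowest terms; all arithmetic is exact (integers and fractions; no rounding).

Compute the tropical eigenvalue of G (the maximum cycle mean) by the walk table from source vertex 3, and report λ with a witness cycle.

q=0: [-∞, -∞, 0]
q=1: [3, -16, -∞]
q=2: [-∞, -5, 4]
q=3: [7, -12, -15]
Optimal cycle mean attained by: cycle 1->3->1, total 1 + 3, length 2.
Answer: λ = 2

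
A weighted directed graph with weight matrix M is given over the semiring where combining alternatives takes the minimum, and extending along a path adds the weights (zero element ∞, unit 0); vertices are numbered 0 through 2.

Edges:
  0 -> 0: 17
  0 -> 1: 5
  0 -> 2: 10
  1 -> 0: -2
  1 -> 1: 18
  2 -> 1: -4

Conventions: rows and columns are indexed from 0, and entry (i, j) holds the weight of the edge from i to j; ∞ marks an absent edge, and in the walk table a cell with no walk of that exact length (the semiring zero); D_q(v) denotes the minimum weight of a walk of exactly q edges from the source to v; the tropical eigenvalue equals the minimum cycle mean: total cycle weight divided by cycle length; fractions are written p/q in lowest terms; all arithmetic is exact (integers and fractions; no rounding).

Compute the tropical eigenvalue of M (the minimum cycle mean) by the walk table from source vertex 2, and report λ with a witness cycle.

q=0: [∞, ∞, 0]
q=1: [∞, -4, ∞]
q=2: [-6, 14, ∞]
q=3: [11, -1, 4]
Optimal cycle mean attained by: cycle 0->2->1->0, total 10 + (-4) + (-2), length 3.
Answer: λ = 4/3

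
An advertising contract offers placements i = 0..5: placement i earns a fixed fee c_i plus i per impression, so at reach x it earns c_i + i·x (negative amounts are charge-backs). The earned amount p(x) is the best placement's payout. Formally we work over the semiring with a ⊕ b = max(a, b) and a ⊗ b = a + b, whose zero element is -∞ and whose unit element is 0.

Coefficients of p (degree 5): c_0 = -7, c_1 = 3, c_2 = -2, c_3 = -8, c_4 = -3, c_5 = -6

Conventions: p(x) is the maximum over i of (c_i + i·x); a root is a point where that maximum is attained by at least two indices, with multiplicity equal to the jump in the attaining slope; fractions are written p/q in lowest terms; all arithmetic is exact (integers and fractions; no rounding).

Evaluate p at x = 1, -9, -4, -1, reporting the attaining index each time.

p(1) = max(-7+0·1=-7, 3+1·1=4, -2+2·1=0, -8+3·1=-5, -3+4·1=1, -6+5·1=-1) = 4 (attained by i=1)
p(-9) = max(-7+0·(-9)=-7, 3+1·(-9)=-6, -2+2·(-9)=-20, -8+3·(-9)=-35, -3+4·(-9)=-39, -6+5·(-9)=-51) = -6 (attained by i=1)
p(-4) = max(-7+0·(-4)=-7, 3+1·(-4)=-1, -2+2·(-4)=-10, -8+3·(-4)=-20, -3+4·(-4)=-19, -6+5·(-4)=-26) = -1 (attained by i=1)
p(-1) = max(-7+0·(-1)=-7, 3+1·(-1)=2, -2+2·(-1)=-4, -8+3·(-1)=-11, -3+4·(-1)=-7, -6+5·(-1)=-11) = 2 (attained by i=1)
Answer: p(1) = 4; p(-9) = -6; p(-4) = -1; p(-1) = 2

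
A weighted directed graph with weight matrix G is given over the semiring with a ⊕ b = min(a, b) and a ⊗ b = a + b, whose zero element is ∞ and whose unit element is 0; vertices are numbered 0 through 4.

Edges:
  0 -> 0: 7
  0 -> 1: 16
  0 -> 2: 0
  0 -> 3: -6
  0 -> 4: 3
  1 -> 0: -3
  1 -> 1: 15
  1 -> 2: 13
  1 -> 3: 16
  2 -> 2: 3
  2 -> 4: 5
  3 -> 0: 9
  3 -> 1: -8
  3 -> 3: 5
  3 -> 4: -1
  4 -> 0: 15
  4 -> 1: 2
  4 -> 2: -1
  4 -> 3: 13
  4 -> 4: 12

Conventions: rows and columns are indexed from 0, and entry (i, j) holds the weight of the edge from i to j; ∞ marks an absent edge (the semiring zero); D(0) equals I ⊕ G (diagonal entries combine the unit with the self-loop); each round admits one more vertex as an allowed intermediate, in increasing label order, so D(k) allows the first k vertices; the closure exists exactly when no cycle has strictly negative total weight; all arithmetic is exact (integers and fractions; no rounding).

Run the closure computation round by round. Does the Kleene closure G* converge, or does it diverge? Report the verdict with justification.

D(0):
  [0, 16, 0, -6, 3]
  [-3, 0, 13, 16, ∞]
  [∞, ∞, 0, ∞, 5]
  [9, -8, ∞, 0, -1]
  [15, 2, -1, 13, 0]
D(1):
  [0, 16, 0, -6, 3]
  [-3, 0, -3, -9, 0]
  [∞, ∞, 0, ∞, 5]
  [9, -8, 9, 0, -1]
  [15, 2, -1, 9, 0]
Detection: at round 2, diagonal entry (3, 3) turns strictly negative.
Key observation: the cycle 3->1->0->3 has total weight (-8) + (-3) + (-6), which is strictly negative.
Answer: DIVERGES — negative cycle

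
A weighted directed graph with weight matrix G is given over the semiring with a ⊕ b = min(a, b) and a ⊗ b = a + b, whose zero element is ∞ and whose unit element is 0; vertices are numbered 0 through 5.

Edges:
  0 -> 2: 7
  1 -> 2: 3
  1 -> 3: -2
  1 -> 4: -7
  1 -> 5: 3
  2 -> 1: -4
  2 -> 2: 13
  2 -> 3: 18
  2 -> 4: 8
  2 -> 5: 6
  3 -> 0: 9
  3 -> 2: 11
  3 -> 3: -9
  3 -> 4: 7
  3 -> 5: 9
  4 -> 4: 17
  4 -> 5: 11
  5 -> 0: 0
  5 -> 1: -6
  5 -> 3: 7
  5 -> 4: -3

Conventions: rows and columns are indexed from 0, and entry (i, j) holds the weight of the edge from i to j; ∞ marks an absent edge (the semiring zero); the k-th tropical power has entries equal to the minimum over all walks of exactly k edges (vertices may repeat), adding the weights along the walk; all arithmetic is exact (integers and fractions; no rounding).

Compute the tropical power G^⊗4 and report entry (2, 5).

G^⊗2:
  [∞, 3, 20, 25, 15, 13]
  [3, -3, 9, -11, 0, 4]
  [6, 0, -1, -6, -11, -1]
  [0, 3, 2, -18, -2, 0]
  [11, 5, ∞, 18, 8, 28]
  [16, ∞, -3, -8, -13, -3]
G^⊗3:
  [13, 7, 6, 1, -4, 6]
  [-2, -2, 0, -20, -10, -2]
  [-1, -7, 3, -15, -7, 0]
  [-9, -6, -7, -27, -11, -9]
  [27, 22, 8, 3, -2, 8]
  [-3, -9, 3, -17, -6, -2]
G^⊗4:
  [6, 0, 10, -8, 0, 7]
  [-11, -8, -9, -29, -13, -11]
  [-6, -6, -4, -24, -14, -6]
  [-18, -15, -16, -36, -20, -18]
  [8, 2, 14, -6, 5, 9]
  [-8, -8, -6, -26, -16, -8]
Key observation: the optimum is the walk 2->1->3->3->5, with weight (-4) + (-2) + (-9) + 9 = -6.
Optimal value attained by: walk 2->1->3->3->5.
Answer: (G^⊗4)[2][5] = -6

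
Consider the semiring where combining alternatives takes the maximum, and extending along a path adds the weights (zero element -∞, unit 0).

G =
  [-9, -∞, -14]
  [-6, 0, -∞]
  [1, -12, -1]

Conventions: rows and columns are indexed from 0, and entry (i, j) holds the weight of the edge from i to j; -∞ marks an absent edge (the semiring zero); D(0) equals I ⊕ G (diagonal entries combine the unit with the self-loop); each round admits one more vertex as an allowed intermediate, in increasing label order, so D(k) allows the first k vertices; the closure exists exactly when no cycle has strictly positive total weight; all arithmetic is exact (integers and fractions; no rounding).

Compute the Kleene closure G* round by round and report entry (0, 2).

D(0):
  [0, -∞, -14]
  [-6, 0, -∞]
  [1, -12, 0]
D(1):
  [0, -∞, -14]
  [-6, 0, -20]
  [1, -12, 0]
D(2):
  [0, -∞, -14]
  [-6, 0, -20]
  [1, -12, 0]
D(3):
  [0, -26, -14]
  [-6, 0, -20]
  [1, -12, 0]
Answer: G*[0][2] = -14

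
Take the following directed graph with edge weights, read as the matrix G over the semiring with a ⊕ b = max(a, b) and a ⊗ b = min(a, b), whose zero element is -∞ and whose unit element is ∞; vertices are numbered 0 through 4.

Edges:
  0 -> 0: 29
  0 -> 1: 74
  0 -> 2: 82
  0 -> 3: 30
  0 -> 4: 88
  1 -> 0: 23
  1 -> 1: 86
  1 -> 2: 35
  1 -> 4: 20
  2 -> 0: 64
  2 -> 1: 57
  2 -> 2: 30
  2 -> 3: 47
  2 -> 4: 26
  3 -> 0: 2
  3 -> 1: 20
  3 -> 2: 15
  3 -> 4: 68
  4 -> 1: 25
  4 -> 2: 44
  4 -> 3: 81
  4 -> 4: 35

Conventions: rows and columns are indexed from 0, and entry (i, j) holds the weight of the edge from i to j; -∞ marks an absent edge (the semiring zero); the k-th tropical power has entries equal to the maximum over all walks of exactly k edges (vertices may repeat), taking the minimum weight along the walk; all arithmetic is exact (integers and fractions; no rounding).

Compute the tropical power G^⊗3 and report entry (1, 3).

G^⊗2:
  [64, 74, 44, 81, 35]
  [35, 86, 35, 35, 26]
  [30, 64, 64, 30, 64]
  [20, 25, 44, 68, 35]
  [44, 44, 35, 44, 68]
G^⊗3:
  [44, 74, 64, 44, 68]
  [35, 86, 35, 35, 35]
  [64, 64, 44, 64, 35]
  [44, 44, 35, 44, 68]
  [35, 44, 44, 68, 44]
Key observation: the optimum is the walk 1->1->2->3, with weight 86 min 35 min 47 = 35.
Optimal value attained by: walk 1->1->2->3.
Answer: (G^⊗3)[1][3] = 35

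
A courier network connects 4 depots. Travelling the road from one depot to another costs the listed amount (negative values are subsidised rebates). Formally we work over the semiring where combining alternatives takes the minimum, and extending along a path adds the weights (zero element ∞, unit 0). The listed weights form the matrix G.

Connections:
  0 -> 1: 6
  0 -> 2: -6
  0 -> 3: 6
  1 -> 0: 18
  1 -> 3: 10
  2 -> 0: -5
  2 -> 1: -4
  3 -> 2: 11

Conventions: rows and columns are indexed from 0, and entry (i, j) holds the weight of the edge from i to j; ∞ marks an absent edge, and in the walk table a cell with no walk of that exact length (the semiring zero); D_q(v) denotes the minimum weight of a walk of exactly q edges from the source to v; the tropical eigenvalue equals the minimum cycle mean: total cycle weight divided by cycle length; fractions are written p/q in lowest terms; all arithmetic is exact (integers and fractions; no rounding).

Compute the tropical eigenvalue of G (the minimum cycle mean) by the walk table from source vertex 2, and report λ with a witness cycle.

q=0: [∞, ∞, 0, ∞]
q=1: [-5, -4, ∞, ∞]
q=2: [14, 1, -11, 1]
q=3: [-16, -15, 8, 11]
q=4: [3, -10, -22, -10]
Optimal cycle mean attained by: cycle 0->2->0, total (-6) + (-5), length 2.
Answer: λ = -11/2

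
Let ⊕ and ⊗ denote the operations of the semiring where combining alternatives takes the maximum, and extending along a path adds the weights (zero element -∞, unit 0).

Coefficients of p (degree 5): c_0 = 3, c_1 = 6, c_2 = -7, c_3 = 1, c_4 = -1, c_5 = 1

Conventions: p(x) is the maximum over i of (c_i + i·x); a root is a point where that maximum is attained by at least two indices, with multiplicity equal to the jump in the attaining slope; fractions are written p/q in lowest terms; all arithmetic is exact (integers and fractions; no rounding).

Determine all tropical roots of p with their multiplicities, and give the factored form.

hull edge (i=0, c=3) to (i=1, c=6): slope 3, span 1
hull edge (i=1, c=6) to (i=5, c=1): slope -5/4, span 4
Factored form: p(x) = 1 ⊗ (x ⊕ (-3)) ⊗ (x ⊕ 5/4) ⊗ (x ⊕ 5/4) ⊗ (x ⊕ 5/4) ⊗ (x ⊕ 5/4)
Answer: roots = -3 (mult 1), 5/4 (mult 4)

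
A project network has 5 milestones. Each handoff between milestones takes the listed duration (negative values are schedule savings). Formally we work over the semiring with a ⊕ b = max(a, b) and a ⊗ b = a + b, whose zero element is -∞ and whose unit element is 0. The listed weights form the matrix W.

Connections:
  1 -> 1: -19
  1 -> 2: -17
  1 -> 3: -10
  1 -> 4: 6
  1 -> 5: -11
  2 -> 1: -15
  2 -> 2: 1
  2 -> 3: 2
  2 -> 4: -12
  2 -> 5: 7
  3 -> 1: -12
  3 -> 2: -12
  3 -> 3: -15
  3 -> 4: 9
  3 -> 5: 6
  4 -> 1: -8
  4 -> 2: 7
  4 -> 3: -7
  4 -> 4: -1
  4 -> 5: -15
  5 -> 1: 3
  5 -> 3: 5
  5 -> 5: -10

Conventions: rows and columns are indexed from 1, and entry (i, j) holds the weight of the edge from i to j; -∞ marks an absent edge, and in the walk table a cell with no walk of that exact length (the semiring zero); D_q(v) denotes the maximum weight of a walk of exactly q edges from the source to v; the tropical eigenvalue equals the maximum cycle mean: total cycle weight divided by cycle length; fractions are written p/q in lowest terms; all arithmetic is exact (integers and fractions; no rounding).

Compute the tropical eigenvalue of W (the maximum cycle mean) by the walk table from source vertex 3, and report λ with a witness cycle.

q=0: [-∞, -∞, 0, -∞, -∞]
q=1: [-12, -12, -15, 9, 6]
q=2: [9, 16, 11, 8, -4]
q=3: [1, 17, 18, 20, 23]
q=4: [26, 27, 28, 27, 24]
q=5: [27, 34, 29, 37, 34]
Optimal cycle mean attained by: cycle 2->5->3->4->2, total 7 + 5 + 9 + 7, length 4.
Answer: λ = 7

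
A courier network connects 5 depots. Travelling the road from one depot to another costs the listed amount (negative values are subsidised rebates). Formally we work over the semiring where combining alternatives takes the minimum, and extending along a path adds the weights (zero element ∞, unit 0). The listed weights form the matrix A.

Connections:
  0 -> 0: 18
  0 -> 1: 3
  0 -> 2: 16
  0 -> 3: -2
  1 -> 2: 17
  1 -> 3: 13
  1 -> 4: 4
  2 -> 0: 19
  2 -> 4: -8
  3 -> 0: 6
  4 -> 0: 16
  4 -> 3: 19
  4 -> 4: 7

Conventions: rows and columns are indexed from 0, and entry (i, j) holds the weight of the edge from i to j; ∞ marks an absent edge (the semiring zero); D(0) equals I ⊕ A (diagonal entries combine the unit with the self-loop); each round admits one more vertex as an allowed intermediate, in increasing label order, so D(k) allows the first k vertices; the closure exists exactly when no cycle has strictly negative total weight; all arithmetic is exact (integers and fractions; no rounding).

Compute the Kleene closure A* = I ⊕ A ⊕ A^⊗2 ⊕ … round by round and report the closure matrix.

D(0):
  [0, 3, 16, -2, ∞]
  [∞, 0, 17, 13, 4]
  [19, ∞, 0, ∞, -8]
  [6, ∞, ∞, 0, ∞]
  [16, ∞, ∞, 19, 0]
D(1):
  [0, 3, 16, -2, ∞]
  [∞, 0, 17, 13, 4]
  [19, 22, 0, 17, -8]
  [6, 9, 22, 0, ∞]
  [16, 19, 32, 14, 0]
D(2):
  [0, 3, 16, -2, 7]
  [∞, 0, 17, 13, 4]
  [19, 22, 0, 17, -8]
  [6, 9, 22, 0, 13]
  [16, 19, 32, 14, 0]
D(3):
  [0, 3, 16, -2, 7]
  [36, 0, 17, 13, 4]
  [19, 22, 0, 17, -8]
  [6, 9, 22, 0, 13]
  [16, 19, 32, 14, 0]
D(4):
  [0, 3, 16, -2, 7]
  [19, 0, 17, 13, 4]
  [19, 22, 0, 17, -8]
  [6, 9, 22, 0, 13]
  [16, 19, 32, 14, 0]
D(5):
  [0, 3, 16, -2, 7]
  [19, 0, 17, 13, 4]
  [8, 11, 0, 6, -8]
  [6, 9, 22, 0, 13]
  [16, 19, 32, 14, 0]
Answer: A* = [[0, 3, 16, -2, 7], [19, 0, 17, 13, 4], [8, 11, 0, 6, -8], [6, 9, 22, 0, 13], [16, 19, 32, 14, 0]]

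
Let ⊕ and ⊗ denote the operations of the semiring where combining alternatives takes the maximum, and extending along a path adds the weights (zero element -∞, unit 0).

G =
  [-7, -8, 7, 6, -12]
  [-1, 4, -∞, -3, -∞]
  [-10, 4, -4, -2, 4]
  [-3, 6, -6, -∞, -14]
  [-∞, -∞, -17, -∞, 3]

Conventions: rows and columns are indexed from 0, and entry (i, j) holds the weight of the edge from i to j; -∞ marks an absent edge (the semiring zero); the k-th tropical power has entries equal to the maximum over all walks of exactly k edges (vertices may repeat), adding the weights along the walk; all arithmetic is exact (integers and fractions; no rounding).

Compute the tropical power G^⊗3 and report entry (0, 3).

G^⊗2:
  [3, 12, 3, 5, 11]
  [3, 8, 6, 5, -13]
  [3, 8, -3, 1, 7]
  [5, 10, 4, 3, -2]
  [-27, -13, -14, -19, 6]
G^⊗3:
  [11, 16, 10, 9, 14]
  [7, 12, 10, 9, 10]
  [7, 12, 10, 9, 10]
  [9, 14, 12, 11, 8]
  [-14, -9, -11, -16, 9]
Key observation: the optimum is the walk 0->3->0->3, with weight 6 + (-3) + 6 = 9.
Optimal value attained by: walk 0->3->0->3.
Answer: (G^⊗3)[0][3] = 9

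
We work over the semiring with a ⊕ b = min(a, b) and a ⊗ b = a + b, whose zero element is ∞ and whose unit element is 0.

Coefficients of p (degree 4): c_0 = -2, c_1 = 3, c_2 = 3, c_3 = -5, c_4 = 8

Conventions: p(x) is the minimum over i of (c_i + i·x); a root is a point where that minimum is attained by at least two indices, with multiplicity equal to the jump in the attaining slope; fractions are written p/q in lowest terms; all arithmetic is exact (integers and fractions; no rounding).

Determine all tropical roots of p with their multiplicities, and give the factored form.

hull edge (i=0, c=-2) to (i=3, c=-5): slope -1, span 3
hull edge (i=3, c=-5) to (i=4, c=8): slope 13, span 1
Factored form: p(x) = 8 ⊗ (x ⊕ (-13)) ⊗ (x ⊕ 1) ⊗ (x ⊕ 1) ⊗ (x ⊕ 1)
Answer: roots = -13 (mult 1), 1 (mult 3)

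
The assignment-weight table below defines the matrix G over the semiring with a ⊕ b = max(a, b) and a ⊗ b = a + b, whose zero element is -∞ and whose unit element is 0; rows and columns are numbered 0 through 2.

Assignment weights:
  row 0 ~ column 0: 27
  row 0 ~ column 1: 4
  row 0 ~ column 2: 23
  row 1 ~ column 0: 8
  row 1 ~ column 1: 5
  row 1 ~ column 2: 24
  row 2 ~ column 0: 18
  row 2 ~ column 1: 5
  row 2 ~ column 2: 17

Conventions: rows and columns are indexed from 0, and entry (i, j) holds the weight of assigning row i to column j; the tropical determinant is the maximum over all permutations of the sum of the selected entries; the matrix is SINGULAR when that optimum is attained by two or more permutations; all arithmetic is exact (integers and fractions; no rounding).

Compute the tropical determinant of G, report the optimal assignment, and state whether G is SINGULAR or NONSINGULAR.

σ = (0, 1, 2): 27 + 5 + 17 = 49
σ = (0, 2, 1): 27 + 24 + 5 = 56
σ = (1, 0, 2): 4 + 8 + 17 = 29
σ = (1, 2, 0): 4 + 24 + 18 = 46
σ = (2, 0, 1): 23 + 8 + 5 = 36
σ = (2, 1, 0): 23 + 5 + 18 = 46
Optimal value attained by: σ = (0, 2, 1).
Answer: det⊕(G) = 56; verdict: NONSINGULAR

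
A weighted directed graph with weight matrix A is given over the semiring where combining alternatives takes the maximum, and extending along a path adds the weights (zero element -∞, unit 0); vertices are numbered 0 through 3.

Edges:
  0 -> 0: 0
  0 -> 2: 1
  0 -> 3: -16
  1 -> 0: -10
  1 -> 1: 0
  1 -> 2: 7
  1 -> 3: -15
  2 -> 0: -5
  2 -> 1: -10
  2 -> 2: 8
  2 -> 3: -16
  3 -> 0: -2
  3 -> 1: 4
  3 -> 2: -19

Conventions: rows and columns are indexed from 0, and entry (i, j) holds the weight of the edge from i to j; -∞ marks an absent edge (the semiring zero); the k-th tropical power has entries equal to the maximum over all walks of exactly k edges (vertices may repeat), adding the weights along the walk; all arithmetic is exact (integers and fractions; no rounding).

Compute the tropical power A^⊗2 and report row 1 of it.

A^⊗2:
  [0, -9, 9, -15]
  [2, 0, 15, -9]
  [3, -2, 16, -8]
  [-2, 4, 11, -11]
Answer: row 1 of A^⊗2 = [2, 0, 15, -9]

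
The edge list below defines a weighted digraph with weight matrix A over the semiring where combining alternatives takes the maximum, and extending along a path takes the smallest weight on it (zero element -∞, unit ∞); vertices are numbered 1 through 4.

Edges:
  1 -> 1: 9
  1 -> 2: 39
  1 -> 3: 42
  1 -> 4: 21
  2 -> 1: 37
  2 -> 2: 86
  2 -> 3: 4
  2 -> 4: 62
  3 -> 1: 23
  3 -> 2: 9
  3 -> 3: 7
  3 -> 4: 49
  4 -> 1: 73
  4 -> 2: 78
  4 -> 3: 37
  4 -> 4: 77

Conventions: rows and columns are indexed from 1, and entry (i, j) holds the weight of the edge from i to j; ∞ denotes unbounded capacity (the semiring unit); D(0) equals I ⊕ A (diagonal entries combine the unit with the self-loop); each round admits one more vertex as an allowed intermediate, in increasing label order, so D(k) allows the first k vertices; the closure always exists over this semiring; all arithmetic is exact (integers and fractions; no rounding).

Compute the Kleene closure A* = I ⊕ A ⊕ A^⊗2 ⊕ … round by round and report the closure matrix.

D(0):
  [∞, 39, 42, 21]
  [37, ∞, 4, 62]
  [23, 9, ∞, 49]
  [73, 78, 37, ∞]
D(1):
  [∞, 39, 42, 21]
  [37, ∞, 37, 62]
  [23, 23, ∞, 49]
  [73, 78, 42, ∞]
D(2):
  [∞, 39, 42, 39]
  [37, ∞, 37, 62]
  [23, 23, ∞, 49]
  [73, 78, 42, ∞]
D(3):
  [∞, 39, 42, 42]
  [37, ∞, 37, 62]
  [23, 23, ∞, 49]
  [73, 78, 42, ∞]
D(4):
  [∞, 42, 42, 42]
  [62, ∞, 42, 62]
  [49, 49, ∞, 49]
  [73, 78, 42, ∞]
Answer: A* = [[∞, 42, 42, 42], [62, ∞, 42, 62], [49, 49, ∞, 49], [73, 78, 42, ∞]]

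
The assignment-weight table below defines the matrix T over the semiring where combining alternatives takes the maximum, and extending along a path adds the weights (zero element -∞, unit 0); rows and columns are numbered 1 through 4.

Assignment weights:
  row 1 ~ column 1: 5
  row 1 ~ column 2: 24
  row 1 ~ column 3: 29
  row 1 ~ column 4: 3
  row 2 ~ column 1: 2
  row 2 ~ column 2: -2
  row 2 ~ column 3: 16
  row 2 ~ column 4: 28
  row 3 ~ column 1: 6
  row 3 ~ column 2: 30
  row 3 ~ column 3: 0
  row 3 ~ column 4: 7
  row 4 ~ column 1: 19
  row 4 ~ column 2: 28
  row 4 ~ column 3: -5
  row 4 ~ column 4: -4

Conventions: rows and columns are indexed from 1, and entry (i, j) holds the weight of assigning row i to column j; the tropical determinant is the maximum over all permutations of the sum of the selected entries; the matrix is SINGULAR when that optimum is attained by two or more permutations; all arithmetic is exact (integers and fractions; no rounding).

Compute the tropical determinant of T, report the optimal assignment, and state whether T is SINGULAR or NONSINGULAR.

σ = (1, 2, 3, 4): 5 + (-2) + 0 + (-4) = -1
σ = (1, 2, 4, 3): 5 + (-2) + 7 + (-5) = 5
σ = (1, 3, 2, 4): 5 + 16 + 30 + (-4) = 47
σ = (1, 3, 4, 2): 5 + 16 + 7 + 28 = 56
σ = (1, 4, 2, 3): 5 + 28 + 30 + (-5) = 58
σ = (1, 4, 3, 2): 5 + 28 + 0 + 28 = 61
σ = (2, 1, 3, 4): 24 + 2 + 0 + (-4) = 22
σ = (2, 1, 4, 3): 24 + 2 + 7 + (-5) = 28
σ = (2, 3, 1, 4): 24 + 16 + 6 + (-4) = 42
σ = (2, 3, 4, 1): 24 + 16 + 7 + 19 = 66
σ = (2, 4, 1, 3): 24 + 28 + 6 + (-5) = 53
σ = (2, 4, 3, 1): 24 + 28 + 0 + 19 = 71
σ = (3, 1, 2, 4): 29 + 2 + 30 + (-4) = 57
σ = (3, 1, 4, 2): 29 + 2 + 7 + 28 = 66
σ = (3, 2, 1, 4): 29 + (-2) + 6 + (-4) = 29
σ = (3, 2, 4, 1): 29 + (-2) + 7 + 19 = 53
σ = (3, 4, 1, 2): 29 + 28 + 6 + 28 = 91
σ = (3, 4, 2, 1): 29 + 28 + 30 + 19 = 106
σ = (4, 1, 2, 3): 3 + 2 + 30 + (-5) = 30
σ = (4, 1, 3, 2): 3 + 2 + 0 + 28 = 33
σ = (4, 2, 1, 3): 3 + (-2) + 6 + (-5) = 2
σ = (4, 2, 3, 1): 3 + (-2) + 0 + 19 = 20
σ = (4, 3, 1, 2): 3 + 16 + 6 + 28 = 53
σ = (4, 3, 2, 1): 3 + 16 + 30 + 19 = 68
Optimal value attained by: σ = (3, 4, 2, 1).
Answer: det⊕(T) = 106; verdict: NONSINGULAR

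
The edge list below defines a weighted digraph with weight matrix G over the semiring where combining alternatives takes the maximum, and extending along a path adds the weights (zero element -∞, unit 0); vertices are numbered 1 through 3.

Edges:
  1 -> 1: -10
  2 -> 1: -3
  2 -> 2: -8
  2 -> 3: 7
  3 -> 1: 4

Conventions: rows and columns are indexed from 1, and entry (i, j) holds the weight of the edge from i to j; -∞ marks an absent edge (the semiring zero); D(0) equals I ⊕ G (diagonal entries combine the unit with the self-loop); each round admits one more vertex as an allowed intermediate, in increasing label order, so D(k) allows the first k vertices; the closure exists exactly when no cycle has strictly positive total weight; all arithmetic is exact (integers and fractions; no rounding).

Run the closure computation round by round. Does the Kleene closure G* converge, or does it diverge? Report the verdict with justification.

D(0):
  [0, -∞, -∞]
  [-3, 0, 7]
  [4, -∞, 0]
D(1):
  [0, -∞, -∞]
  [-3, 0, 7]
  [4, -∞, 0]
D(2):
  [0, -∞, -∞]
  [-3, 0, 7]
  [4, -∞, 0]
D(3):
  [0, -∞, -∞]
  [11, 0, 7]
  [4, -∞, 0]
Key observation: every diagonal entry stays at the unit through all rounds, so no improving cycle exists.
Answer: CONVERGES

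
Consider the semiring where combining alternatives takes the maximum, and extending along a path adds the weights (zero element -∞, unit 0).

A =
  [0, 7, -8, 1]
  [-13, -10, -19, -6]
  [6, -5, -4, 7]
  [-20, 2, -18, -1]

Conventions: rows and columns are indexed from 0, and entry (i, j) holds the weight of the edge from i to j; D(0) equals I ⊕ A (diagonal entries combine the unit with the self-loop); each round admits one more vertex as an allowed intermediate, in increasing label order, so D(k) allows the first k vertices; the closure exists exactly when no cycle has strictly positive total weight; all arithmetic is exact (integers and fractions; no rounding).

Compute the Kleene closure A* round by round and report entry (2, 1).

D(0):
  [0, 7, -8, 1]
  [-13, 0, -19, -6]
  [6, -5, 0, 7]
  [-20, 2, -18, 0]
D(1):
  [0, 7, -8, 1]
  [-13, 0, -19, -6]
  [6, 13, 0, 7]
  [-20, 2, -18, 0]
D(2):
  [0, 7, -8, 1]
  [-13, 0, -19, -6]
  [6, 13, 0, 7]
  [-11, 2, -17, 0]
D(3):
  [0, 7, -8, 1]
  [-13, 0, -19, -6]
  [6, 13, 0, 7]
  [-11, 2, -17, 0]
D(4):
  [0, 7, -8, 1]
  [-13, 0, -19, -6]
  [6, 13, 0, 7]
  [-11, 2, -17, 0]
Answer: A*[2][1] = 13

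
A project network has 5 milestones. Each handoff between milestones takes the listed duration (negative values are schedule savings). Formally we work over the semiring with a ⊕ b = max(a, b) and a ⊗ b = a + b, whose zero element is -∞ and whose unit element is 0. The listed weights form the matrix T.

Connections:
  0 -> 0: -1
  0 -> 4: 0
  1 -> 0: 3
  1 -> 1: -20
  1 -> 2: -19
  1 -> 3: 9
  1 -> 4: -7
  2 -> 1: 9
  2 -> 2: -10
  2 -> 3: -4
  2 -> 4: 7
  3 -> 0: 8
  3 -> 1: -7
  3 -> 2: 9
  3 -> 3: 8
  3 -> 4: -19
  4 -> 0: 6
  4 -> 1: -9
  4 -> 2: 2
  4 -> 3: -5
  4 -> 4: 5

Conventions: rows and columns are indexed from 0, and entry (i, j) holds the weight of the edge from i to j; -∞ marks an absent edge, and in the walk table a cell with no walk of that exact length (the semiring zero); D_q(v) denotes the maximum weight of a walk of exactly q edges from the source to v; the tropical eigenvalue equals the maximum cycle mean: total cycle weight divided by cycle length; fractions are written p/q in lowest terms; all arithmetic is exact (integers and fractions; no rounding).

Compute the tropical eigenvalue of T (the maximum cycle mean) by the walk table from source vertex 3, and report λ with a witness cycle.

q=0: [-∞, -∞, -∞, 0, -∞]
q=1: [8, -7, 9, 8, -19]
q=2: [16, 18, 17, 16, 16]
q=3: [24, 26, 25, 27, 24]
q=4: [35, 34, 36, 35, 32]
q=5: [43, 45, 44, 43, 43]
Optimal cycle mean attained by: cycle 1->3->2->1, total 9 + 9 + 9, length 3.
Answer: λ = 9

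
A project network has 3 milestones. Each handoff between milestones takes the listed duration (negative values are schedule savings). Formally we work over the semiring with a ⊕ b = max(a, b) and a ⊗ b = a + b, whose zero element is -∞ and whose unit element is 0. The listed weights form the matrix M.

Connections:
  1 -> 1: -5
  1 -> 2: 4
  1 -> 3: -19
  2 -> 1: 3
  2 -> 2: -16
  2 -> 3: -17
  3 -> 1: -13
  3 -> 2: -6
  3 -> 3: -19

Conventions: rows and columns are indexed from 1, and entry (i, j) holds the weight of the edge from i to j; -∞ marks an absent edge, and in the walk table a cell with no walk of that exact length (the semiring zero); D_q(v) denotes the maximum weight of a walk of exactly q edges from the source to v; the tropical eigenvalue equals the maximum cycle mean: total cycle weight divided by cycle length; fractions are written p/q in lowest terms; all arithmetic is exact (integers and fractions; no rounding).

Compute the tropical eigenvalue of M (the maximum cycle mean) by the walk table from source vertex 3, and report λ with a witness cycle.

q=0: [-∞, -∞, 0]
q=1: [-13, -6, -19]
q=2: [-3, -9, -23]
q=3: [-6, 1, -22]
Optimal cycle mean attained by: cycle 1->2->1, total 4 + 3, length 2.
Answer: λ = 7/2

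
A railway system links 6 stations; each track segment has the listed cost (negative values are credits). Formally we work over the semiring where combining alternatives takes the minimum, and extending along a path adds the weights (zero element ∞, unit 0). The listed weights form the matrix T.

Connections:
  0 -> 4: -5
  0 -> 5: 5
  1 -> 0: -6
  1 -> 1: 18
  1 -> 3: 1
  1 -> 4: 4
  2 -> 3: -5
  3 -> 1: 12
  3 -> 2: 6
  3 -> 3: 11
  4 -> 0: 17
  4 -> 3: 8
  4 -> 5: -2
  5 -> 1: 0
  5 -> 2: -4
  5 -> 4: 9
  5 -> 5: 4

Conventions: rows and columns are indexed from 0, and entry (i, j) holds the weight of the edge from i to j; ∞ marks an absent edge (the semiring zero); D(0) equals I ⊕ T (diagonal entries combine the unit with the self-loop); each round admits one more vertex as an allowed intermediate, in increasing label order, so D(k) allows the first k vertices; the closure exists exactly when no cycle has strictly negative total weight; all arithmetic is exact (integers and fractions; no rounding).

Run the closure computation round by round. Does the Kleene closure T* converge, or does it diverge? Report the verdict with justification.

D(0):
  [0, ∞, ∞, ∞, -5, 5]
  [-6, 0, ∞, 1, 4, ∞]
  [∞, ∞, 0, -5, ∞, ∞]
  [∞, 12, 6, 0, ∞, ∞]
  [17, ∞, ∞, 8, 0, -2]
  [∞, 0, -4, ∞, 9, 0]
D(1):
  [0, ∞, ∞, ∞, -5, 5]
  [-6, 0, ∞, 1, -11, -1]
  [∞, ∞, 0, -5, ∞, ∞]
  [∞, 12, 6, 0, ∞, ∞]
  [17, ∞, ∞, 8, 0, -2]
  [∞, 0, -4, ∞, 9, 0]
Detection: at round 2, diagonal entry (5, 5) turns strictly negative.
Key observation: the cycle 5->1->0->5 has total weight 0 + (-6) + 5, which is strictly negative.
Answer: DIVERGES — negative cycle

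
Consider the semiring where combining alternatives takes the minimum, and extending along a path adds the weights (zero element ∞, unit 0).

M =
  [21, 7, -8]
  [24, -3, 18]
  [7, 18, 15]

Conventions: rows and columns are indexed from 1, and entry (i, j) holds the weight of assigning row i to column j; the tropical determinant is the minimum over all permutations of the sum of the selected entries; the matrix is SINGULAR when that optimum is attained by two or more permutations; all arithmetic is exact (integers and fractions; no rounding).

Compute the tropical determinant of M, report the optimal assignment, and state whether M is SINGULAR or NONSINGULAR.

σ = (1, 2, 3): 21 + (-3) + 15 = 33
σ = (1, 3, 2): 21 + 18 + 18 = 57
σ = (2, 1, 3): 7 + 24 + 15 = 46
σ = (2, 3, 1): 7 + 18 + 7 = 32
σ = (3, 1, 2): (-8) + 24 + 18 = 34
σ = (3, 2, 1): (-8) + (-3) + 7 = -4
Optimal value attained by: σ = (3, 2, 1).
Answer: det⊕(M) = -4; verdict: NONSINGULAR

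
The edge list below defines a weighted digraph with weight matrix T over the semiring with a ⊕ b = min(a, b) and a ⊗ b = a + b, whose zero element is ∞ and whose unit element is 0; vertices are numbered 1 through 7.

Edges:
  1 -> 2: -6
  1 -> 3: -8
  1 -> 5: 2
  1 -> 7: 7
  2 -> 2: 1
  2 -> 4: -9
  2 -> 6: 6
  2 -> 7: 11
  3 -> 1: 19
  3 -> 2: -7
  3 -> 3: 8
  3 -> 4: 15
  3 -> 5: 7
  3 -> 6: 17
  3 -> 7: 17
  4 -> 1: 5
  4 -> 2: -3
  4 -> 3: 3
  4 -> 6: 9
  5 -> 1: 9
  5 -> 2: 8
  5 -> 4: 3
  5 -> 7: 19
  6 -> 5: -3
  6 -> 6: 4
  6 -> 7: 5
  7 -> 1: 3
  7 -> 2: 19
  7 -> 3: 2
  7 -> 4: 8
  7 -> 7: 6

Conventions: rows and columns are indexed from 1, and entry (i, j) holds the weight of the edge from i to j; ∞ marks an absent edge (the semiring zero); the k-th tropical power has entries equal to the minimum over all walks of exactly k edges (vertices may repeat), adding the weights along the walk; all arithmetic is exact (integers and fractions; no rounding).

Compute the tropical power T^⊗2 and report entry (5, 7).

T^⊗2:
  [10, -15, 0, -15, -1, 0, 5]
  [-4, -12, -6, -8, 3, 0, 11]
  [16, -6, 11, -16, 14, -1, 4]
  [22, -4, -3, -12, 6, 3, 8]
  [8, 0, 1, -1, 11, 12, 16]
  [6, 5, 7, 0, 1, 8, 9]
  [9, -5, -5, 10, 5, 17, 10]
Key observation: the optimum is the walk 5->1->7, with weight 9 + 7 = 16.
Optimal value attained by: walk 5->1->7.
Answer: (T^⊗2)[5][7] = 16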